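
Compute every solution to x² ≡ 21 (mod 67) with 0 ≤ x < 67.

17, 50

Since 67 ≡ 3 (mod 4), a square root of 21 is 21^((67+1)/4) = 21^17 mod 67.
Repeated squaring: 21^2≡39, 21^4≡47, 21^8≡65, 21^16≡4 (mod 67).
21^17 = 21^(16+1) ≡ 17 (mod 67).
Check: 17² = 289 ≡ 21 (mod 67). The two roots are 17 and 50.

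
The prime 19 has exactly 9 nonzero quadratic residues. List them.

1, 4, 5, 6, 7, 9, 11, 16, 17

Square k = 1,…,9 (k and 19−k give the same square):
1²=1, 2²=4, 3²=9, 4²=16, 5²≡6, 6²≡17, 7²≡11, 8²≡7, 9²≡5 (mod 19).
So the quadratic residues mod 19 are {1, 4, 5, 6, 7, 9, 11, 16, 17}.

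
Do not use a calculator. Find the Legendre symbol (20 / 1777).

-1

Pull out 2^2: since 1777 ≡ 1 (mod 8), (2/1777) = +1, so (2/1777)^2 = +1.
Reciprocity: 5 ≡ 1 and 1777 ≡ 1 (mod 4), so (5/1777) = +(1777/5).
Reduce top mod 5: now compute (2/5).
Pull out 2: since 5 ≡ 5 (mod 8), (2/5) = -1.
Reached (1/5) = 1. Collecting the sign flips along the way, the symbol is -1.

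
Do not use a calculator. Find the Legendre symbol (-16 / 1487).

First reduce: -16 ≡ 1471 (mod 1487).
Reciprocity: 1471 ≡ 3 and 1487 ≡ 3 (mod 4), so (1471/1487) = −(1487/1471).
Reduce top mod 1471: now compute (16/1471).
Pull out 2^4: since 1471 ≡ 7 (mod 8), (2/1471) = +1, so (2/1471)^4 = +1.
Reached (1/1471) = 1. Collecting the sign flips along the way, the symbol is -1.

-1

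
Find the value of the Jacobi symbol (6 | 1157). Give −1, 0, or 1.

Pull out 2: since 1157 ≡ 5 (mod 8), (2/1157) = -1.
Reciprocity: 3 ≡ 3 and 1157 ≡ 1 (mod 4), so (3/1157) = +(1157/3).
Reduce top mod 3: now compute (2/3).
Pull out 2: since 3 ≡ 3 (mod 8), (2/3) = -1.
Reached (1/3) = 1. Collecting the sign flips along the way, the symbol is +1.

1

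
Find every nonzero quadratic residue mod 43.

1,4,6,9,10,11,13,14,15,16,17,21,23,24,25,31,35,36,38,40,41

Square k = 1,…,21 (k and 43−k give the same square):
1²=1, 2²=4, 3²=9, 4²=16, 5²=25, 6²=36, 7²≡6, 8²≡21, 9²≡38, 10²≡14, 11²≡35, 12²≡15, 13²≡40, 14²≡24, 15²≡10, 16²≡41, 17²≡31, 18²≡23, 19²≡17, 20²≡13, 21²≡11 (mod 43).
So the quadratic residues mod 43 are {1, 4, 6, 9, 10, 11, 13, 14, 15, 16, 17, 21, 23, 24, 25, 31, 35, 36, 38, 40, 41}.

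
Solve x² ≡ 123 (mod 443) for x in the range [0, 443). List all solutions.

Since 443 ≡ 3 (mod 4), a square root of 123 is 123^((443+1)/4) = 123^111 mod 443.
Repeated squaring: 123^2≡67, 123^4≡59, 123^8≡380, 123^16≡425, 123^32≡324, 123^64≡428 (mod 443).
123^111 = 123^(64+32+8+4+2+1) ≡ 225 (mod 443).
Check: 225² = 50625 ≡ 123 (mod 443). The two roots are 218 and 225.

218, 225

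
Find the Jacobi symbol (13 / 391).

Reciprocity: 13 ≡ 1 and 391 ≡ 3 (mod 4), so (13/391) = +(391/13).
Reduce top mod 13: now compute (1/13).
Reached (1/13) = 1. Collecting the sign flips along the way, the symbol is +1.

1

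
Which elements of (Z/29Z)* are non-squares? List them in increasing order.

2,3,8,10,11,12,14,15,17,18,19,21,26,27

Square k = 1,…,14 (k and 29−k give the same square):
1²=1, 2²=4, 3²=9, 4²=16, 5²=25, 6²≡7, 7²≡20, 8²≡6, 9²≡23, 10²≡13, 11²≡5, 12²≡28, 13²≡24, 14²≡22 (mod 29).
The residues are {1, 4, 5, 6, 7, 9, 13, 16, 20, 22, 23, 24, 25, 28}; the non-residues are the remaining 14 nonzero classes.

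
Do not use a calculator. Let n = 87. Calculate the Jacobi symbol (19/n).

Reciprocity: 19 ≡ 3 and 87 ≡ 3 (mod 4), so (19/87) = −(87/19).
Reduce top mod 19: now compute (11/19).
Reciprocity: 11 ≡ 3 and 19 ≡ 3 (mod 4), so (11/19) = −(19/11).
Reduce top mod 11: now compute (8/11).
Pull out 2^3: since 11 ≡ 3 (mod 8), (2/11) = -1, so (2/11)^3 = -1.
Reached (1/11) = 1. Collecting the sign flips along the way, the symbol is -1.

-1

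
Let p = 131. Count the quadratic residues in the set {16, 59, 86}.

(16/131) = +1 → QR.
(59/131) = +1 → QR.
(86/131) = -1 → non-residue.
Total quadratic residues among the 3: 2.

2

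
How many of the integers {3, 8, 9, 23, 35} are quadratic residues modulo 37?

(3/37) = +1 → QR.
(8/37) = -1 → non-residue.
(9/37) = +1 → QR.
(23/37) = -1 → non-residue.
(35/37) = -1 → non-residue.
Total quadratic residues among the 5: 2.

2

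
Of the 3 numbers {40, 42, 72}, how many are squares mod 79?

3

(40/79) = +1 → QR.
(42/79) = +1 → QR.
(72/79) = +1 → QR.
Total quadratic residues among the 3: 3.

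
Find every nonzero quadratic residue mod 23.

1,2,3,4,6,8,9,12,13,16,18

Square k = 1,…,11 (k and 23−k give the same square):
1²=1, 2²=4, 3²=9, 4²=16, 5²≡2, 6²≡13, 7²≡3, 8²≡18, 9²≡12, 10²≡8, 11²≡6 (mod 23).
So the quadratic residues mod 23 are {1, 2, 3, 4, 6, 8, 9, 12, 13, 16, 18}.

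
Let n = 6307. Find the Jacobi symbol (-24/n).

-1

First reduce: -24 ≡ 6283 (mod 6307).
Reciprocity: 6283 ≡ 3 and 6307 ≡ 3 (mod 4), so (6283/6307) = −(6307/6283).
Reduce top mod 6283: now compute (24/6283).
Pull out 2^3: since 6283 ≡ 3 (mod 8), (2/6283) = -1, so (2/6283)^3 = -1.
Reciprocity: 3 ≡ 3 and 6283 ≡ 3 (mod 4), so (3/6283) = −(6283/3).
Reduce top mod 3: now compute (1/3).
Reached (1/3) = 1. Collecting the sign flips along the way, the symbol is -1.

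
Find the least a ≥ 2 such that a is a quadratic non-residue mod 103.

(2/103) = +1, so 2 is a residue.
(3/103) = −1, so 3 is the smallest positive non-residue mod 103.

3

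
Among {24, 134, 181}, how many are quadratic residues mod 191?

(24/191) = +1 → QR.
(134/191) = +1 → QR.
(181/191) = -1 → non-residue.
Total quadratic residues among the 3: 2.

2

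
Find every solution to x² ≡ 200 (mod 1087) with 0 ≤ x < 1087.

330, 757

Since 1087 ≡ 3 (mod 4), a square root of 200 is 200^((1087+1)/4) = 200^272 mod 1087.
Repeated squaring: 200^2≡868, 200^4≡133, 200^8≡297, 200^16≡162, 200^32≡156, 200^64≡422, 200^128≡903, 200^256≡159 (mod 1087).
200^272 = 200^(256+16) ≡ 757 (mod 1087).
Check: 757² = 573049 ≡ 200 (mod 1087). The two roots are 330 and 757.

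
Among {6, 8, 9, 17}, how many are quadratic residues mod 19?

(6/19) = +1 → QR.
(8/19) = -1 → non-residue.
(9/19) = +1 → QR.
(17/19) = +1 → QR.
Total quadratic residues among the 4: 3.

3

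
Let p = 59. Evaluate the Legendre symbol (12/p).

1

Euler's criterion: (12/59) ≡ 12^29 (mod 59).
12^2 ≡ 26 (mod 59)
12^4 ≡ 27 (mod 59)
12^8 ≡ 21 (mod 59)
12^16 ≡ 28 (mod 59)
12^29 = 12^(16+8+4+1) ≡ 1 (mod 59).
Result is 1, so (12/59) = 1.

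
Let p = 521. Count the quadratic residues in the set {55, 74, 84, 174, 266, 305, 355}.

(55/521) = +1 → QR.
(74/521) = +1 → QR.
(84/521) = +1 → QR.
(174/521) = -1 → non-residue.
(266/521) = +1 → QR.
(305/521) = -1 → non-residue.
(355/521) = +1 → QR.
Total quadratic residues among the 7: 5.

5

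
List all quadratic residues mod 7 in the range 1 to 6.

Square k = 1,…,3 (k and 7−k give the same square):
1²=1, 2²=4, 3²≡2 (mod 7).
So the quadratic residues mod 7 are {1, 2, 4}.

1, 2, 4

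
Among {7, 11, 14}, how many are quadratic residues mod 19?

2

(7/19) = +1 → QR.
(11/19) = +1 → QR.
(14/19) = -1 → non-residue.
Total quadratic residues among the 3: 2.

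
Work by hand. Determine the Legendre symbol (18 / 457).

Pull out 2: since 457 ≡ 1 (mod 8), (2/457) = +1.
Reciprocity: 9 ≡ 1 and 457 ≡ 1 (mod 4), so (9/457) = +(457/9).
Reduce top mod 9: now compute (7/9).
Reciprocity: 7 ≡ 3 and 9 ≡ 1 (mod 4), so (7/9) = +(9/7).
Reduce top mod 7: now compute (2/7).
Pull out 2: since 7 ≡ 7 (mod 8), (2/7) = +1.
Reached (1/7) = 1. Collecting the sign flips along the way, the symbol is +1.

1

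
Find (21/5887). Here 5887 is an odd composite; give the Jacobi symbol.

Reciprocity: 21 ≡ 1 and 5887 ≡ 3 (mod 4), so (21/5887) = +(5887/21).
Reduce top mod 21: now compute (7/21).
Reciprocity: 7 ≡ 3 and 21 ≡ 1 (mod 4), so (7/21) = +(21/7).
Reduce top mod 7: now compute (0/7).
Top reduces to 0: gcd > 1, so the symbol is 0.

0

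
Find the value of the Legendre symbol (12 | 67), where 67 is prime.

Euler's criterion: (12/67) ≡ 12^33 (mod 67).
12^2 ≡ 10 (mod 67)
12^4 ≡ 33 (mod 67)
12^8 ≡ 17 (mod 67)
12^16 ≡ 21 (mod 67)
12^32 ≡ 39 (mod 67)
12^33 = 12^(32+1) ≡ 66 (mod 67).
Result is 66 ≡ −1, so (12/67) = −1.

-1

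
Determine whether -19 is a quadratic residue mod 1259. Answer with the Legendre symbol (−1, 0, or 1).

1

First reduce: -19 ≡ 1240 (mod 1259).
Pull out 2^3: since 1259 ≡ 3 (mod 8), (2/1259) = -1, so (2/1259)^3 = -1.
Reciprocity: 155 ≡ 3 and 1259 ≡ 3 (mod 4), so (155/1259) = −(1259/155).
Reduce top mod 155: now compute (19/155).
Reciprocity: 19 ≡ 3 and 155 ≡ 3 (mod 4), so (19/155) = −(155/19).
Reduce top mod 19: now compute (3/19).
Reciprocity: 3 ≡ 3 and 19 ≡ 3 (mod 4), so (3/19) = −(19/3).
Reduce top mod 3: now compute (1/3).
Reached (1/3) = 1. Collecting the sign flips along the way, the symbol is +1.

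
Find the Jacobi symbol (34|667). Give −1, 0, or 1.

-1

Pull out 2: since 667 ≡ 3 (mod 8), (2/667) = -1.
Reciprocity: 17 ≡ 1 and 667 ≡ 3 (mod 4), so (17/667) = +(667/17).
Reduce top mod 17: now compute (4/17).
Pull out 2^2: since 17 ≡ 1 (mod 8), (2/17) = +1, so (2/17)^2 = +1.
Reached (1/17) = 1. Collecting the sign flips along the way, the symbol is -1.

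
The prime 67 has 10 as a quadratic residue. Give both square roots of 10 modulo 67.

Since 67 ≡ 3 (mod 4), a square root of 10 is 10^((67+1)/4) = 10^17 mod 67.
Repeated squaring: 10^2≡33, 10^4≡17, 10^8≡21, 10^16≡39 (mod 67).
10^17 = 10^(16+1) ≡ 55 (mod 67).
Check: 55² = 3025 ≡ 10 (mod 67). The two roots are 12 and 55.

12, 55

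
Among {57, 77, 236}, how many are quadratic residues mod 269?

1

(57/269) = +1 → QR.
(77/269) = -1 → non-residue.
(236/269) = -1 → non-residue.
Total quadratic residues among the 3: 1.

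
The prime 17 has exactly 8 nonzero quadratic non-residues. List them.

Square k = 1,…,8 (k and 17−k give the same square):
1²=1, 2²=4, 3²=9, 4²=16, 5²≡8, 6²≡2, 7²≡15, 8²≡13 (mod 17).
The residues are {1, 2, 4, 8, 9, 13, 15, 16}; the non-residues are the remaining 8 nonzero classes.

3 5 6 7 10 11 12 14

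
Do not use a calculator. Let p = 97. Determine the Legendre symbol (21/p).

-1

Euler's criterion: (21/97) ≡ 21^48 (mod 97).
21^2 ≡ 53 (mod 97)
21^4 ≡ 93 (mod 97)
21^8 ≡ 16 (mod 97)
21^16 ≡ 62 (mod 97)
21^32 ≡ 61 (mod 97)
21^48 = 21^(32+16) ≡ 96 (mod 97).
Result is 96 ≡ −1, so (21/97) = −1.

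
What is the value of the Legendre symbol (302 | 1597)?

Pull out 2: since 1597 ≡ 5 (mod 8), (2/1597) = -1.
Reciprocity: 151 ≡ 3 and 1597 ≡ 1 (mod 4), so (151/1597) = +(1597/151).
Reduce top mod 151: now compute (87/151).
Reciprocity: 87 ≡ 3 and 151 ≡ 3 (mod 4), so (87/151) = −(151/87).
Reduce top mod 87: now compute (64/87).
Pull out 2^6: since 87 ≡ 7 (mod 8), (2/87) = +1, so (2/87)^6 = +1.
Reached (1/87) = 1. Collecting the sign flips along the way, the symbol is +1.

1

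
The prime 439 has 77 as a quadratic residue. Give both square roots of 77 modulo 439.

173, 266

Since 439 ≡ 3 (mod 4), a square root of 77 is 77^((439+1)/4) = 77^110 mod 439.
Repeated squaring: 77^2≡222, 77^4≡116, 77^8≡286, 77^16≡142, 77^32≡409, 77^64≡22 (mod 439).
77^110 = 77^(64+32+8+4+2) ≡ 266 (mod 439).
Check: 266² = 70756 ≡ 77 (mod 439). The two roots are 173 and 266.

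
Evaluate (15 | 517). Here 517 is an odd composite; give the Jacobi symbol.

Reciprocity: 15 ≡ 3 and 517 ≡ 1 (mod 4), so (15/517) = +(517/15).
Reduce top mod 15: now compute (7/15).
Reciprocity: 7 ≡ 3 and 15 ≡ 3 (mod 4), so (7/15) = −(15/7).
Reduce top mod 7: now compute (1/7).
Reached (1/7) = 1. Collecting the sign flips along the way, the symbol is -1.

-1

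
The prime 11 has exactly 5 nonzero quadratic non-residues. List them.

2 6 7 8 10

Square k = 1,…,5 (k and 11−k give the same square):
1²=1, 2²=4, 3²=9, 4²≡5, 5²≡3 (mod 11).
The residues are {1, 3, 4, 5, 9}; the non-residues are the remaining 5 nonzero classes.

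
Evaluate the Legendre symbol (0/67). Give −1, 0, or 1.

Top reduces to 0: gcd > 1, so the symbol is 0.

0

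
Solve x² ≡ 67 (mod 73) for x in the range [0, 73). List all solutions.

73 ≡ 1 (mod 4), so we find a root by search.
Trying successive values, 33² = 1089 ≡ 67 (mod 73). The other root is 73 − 33 = 40.

33, 40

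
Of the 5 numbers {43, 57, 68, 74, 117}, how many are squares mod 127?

(43/127) = -1 → non-residue.
(57/127) = -1 → non-residue.
(68/127) = +1 → QR.
(74/127) = +1 → QR.
(117/127) = +1 → QR.
Total quadratic residues among the 5: 3.

3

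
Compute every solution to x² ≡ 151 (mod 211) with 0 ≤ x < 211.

Since 211 ≡ 3 (mod 4), a square root of 151 is 151^((211+1)/4) = 151^53 mod 211.
Repeated squaring: 151^2≡13, 151^4≡169, 151^8≡76, 151^16≡79, 151^32≡122 (mod 211).
151^53 = 151^(32+16+4+1) ≡ 183 (mod 211).
Check: 183² = 33489 ≡ 151 (mod 211). The two roots are 28 and 183.

28, 183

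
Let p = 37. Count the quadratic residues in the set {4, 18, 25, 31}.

2

(4/37) = +1 → QR.
(18/37) = -1 → non-residue.
(25/37) = +1 → QR.
(31/37) = -1 → non-residue.
Total quadratic residues among the 4: 2.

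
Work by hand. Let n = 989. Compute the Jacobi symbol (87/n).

1

Reciprocity: 87 ≡ 3 and 989 ≡ 1 (mod 4), so (87/989) = +(989/87).
Reduce top mod 87: now compute (32/87).
Pull out 2^5: since 87 ≡ 7 (mod 8), (2/87) = +1, so (2/87)^5 = +1.
Reached (1/87) = 1. Collecting the sign flips along the way, the symbol is +1.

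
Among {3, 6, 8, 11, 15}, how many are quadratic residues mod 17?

(3/17) = -1 → non-residue.
(6/17) = -1 → non-residue.
(8/17) = +1 → QR.
(11/17) = -1 → non-residue.
(15/17) = +1 → QR.
Total quadratic residues among the 5: 2.

2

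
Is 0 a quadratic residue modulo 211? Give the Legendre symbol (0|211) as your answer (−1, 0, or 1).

Top reduces to 0: gcd > 1, so the symbol is 0.

0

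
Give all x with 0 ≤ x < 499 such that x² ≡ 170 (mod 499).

Since 499 ≡ 3 (mod 4), a square root of 170 is 170^((499+1)/4) = 170^125 mod 499.
Repeated squaring: 170^2≡457, 170^4≡267, 170^8≡431, 170^16≡133, 170^32≡224, 170^64≡276 (mod 499).
170^125 = 170^(64+32+16+8+4+1) ≡ 121 (mod 499).
Check: 121² = 14641 ≡ 170 (mod 499). The two roots are 121 and 378.

121, 378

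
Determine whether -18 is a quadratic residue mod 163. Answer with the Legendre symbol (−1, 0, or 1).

Euler's criterion: (-18/163) ≡ 145^81 (mod 163).
145^2 ≡ 161 (mod 163)
145^4 ≡ 4 (mod 163)
145^8 ≡ 16 (mod 163)
145^16 ≡ 93 (mod 163)
145^32 ≡ 10 (mod 163)
145^64 ≡ 100 (mod 163)
145^81 = 145^(64+16+1) ≡ 1 (mod 163).
Result is 1, so (-18/163) = 1.

1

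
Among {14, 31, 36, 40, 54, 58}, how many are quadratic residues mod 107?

3

(14/107) = +1 → QR.
(31/107) = -1 → non-residue.
(36/107) = +1 → QR.
(40/107) = +1 → QR.
(54/107) = -1 → non-residue.
(58/107) = -1 → non-residue.
Total quadratic residues among the 6: 3.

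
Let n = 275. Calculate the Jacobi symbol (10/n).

0

Pull out 2: since 275 ≡ 3 (mod 8), (2/275) = -1.
Reciprocity: 5 ≡ 1 and 275 ≡ 3 (mod 4), so (5/275) = +(275/5).
Reduce top mod 5: now compute (0/5).
Top reduces to 0: gcd > 1, so the symbol is 0.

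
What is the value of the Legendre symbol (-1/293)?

First reduce: -1 ≡ 292 (mod 293).
Pull out 2^2: since 293 ≡ 5 (mod 8), (2/293) = -1, so (2/293)^2 = +1.
Reciprocity: 73 ≡ 1 and 293 ≡ 1 (mod 4), so (73/293) = +(293/73).
Reduce top mod 73: now compute (1/73).
Reached (1/73) = 1. Collecting the sign flips along the way, the symbol is +1.

1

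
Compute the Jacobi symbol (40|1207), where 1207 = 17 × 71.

Pull out 2^3: since 1207 ≡ 7 (mod 8), (2/1207) = +1, so (2/1207)^3 = +1.
Reciprocity: 5 ≡ 1 and 1207 ≡ 3 (mod 4), so (5/1207) = +(1207/5).
Reduce top mod 5: now compute (2/5).
Pull out 2: since 5 ≡ 5 (mod 8), (2/5) = -1.
Reached (1/5) = 1. Collecting the sign flips along the way, the symbol is -1.

-1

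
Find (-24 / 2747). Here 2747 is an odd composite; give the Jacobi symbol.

1

First reduce: -24 ≡ 2723 (mod 2747).
Reciprocity: 2723 ≡ 3 and 2747 ≡ 3 (mod 4), so (2723/2747) = −(2747/2723).
Reduce top mod 2723: now compute (24/2723).
Pull out 2^3: since 2723 ≡ 3 (mod 8), (2/2723) = -1, so (2/2723)^3 = -1.
Reciprocity: 3 ≡ 3 and 2723 ≡ 3 (mod 4), so (3/2723) = −(2723/3).
Reduce top mod 3: now compute (2/3).
Pull out 2: since 3 ≡ 3 (mod 8), (2/3) = -1.
Reached (1/3) = 1. Collecting the sign flips along the way, the symbol is +1.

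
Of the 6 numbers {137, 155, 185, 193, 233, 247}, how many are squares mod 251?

(137/251) = -1 → non-residue.
(155/251) = +1 → QR.
(185/251) = -1 → non-residue.
(193/251) = -1 → non-residue.
(233/251) = +1 → QR.
(247/251) = -1 → non-residue.
Total quadratic residues among the 6: 2.

2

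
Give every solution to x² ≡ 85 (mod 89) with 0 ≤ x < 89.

21, 68

89 ≡ 1 (mod 4), so we find a root by search.
Trying successive values, 21² = 441 ≡ 85 (mod 89). The other root is 89 − 21 = 68.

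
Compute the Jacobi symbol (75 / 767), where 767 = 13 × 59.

1

Reciprocity: 75 ≡ 3 and 767 ≡ 3 (mod 4), so (75/767) = −(767/75).
Reduce top mod 75: now compute (17/75).
Reciprocity: 17 ≡ 1 and 75 ≡ 3 (mod 4), so (17/75) = +(75/17).
Reduce top mod 17: now compute (7/17).
Reciprocity: 7 ≡ 3 and 17 ≡ 1 (mod 4), so (7/17) = +(17/7).
Reduce top mod 7: now compute (3/7).
Reciprocity: 3 ≡ 3 and 7 ≡ 3 (mod 4), so (3/7) = −(7/3).
Reduce top mod 3: now compute (1/3).
Reached (1/3) = 1. Collecting the sign flips along the way, the symbol is +1.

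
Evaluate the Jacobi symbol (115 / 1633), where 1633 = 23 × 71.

0

Reciprocity: 115 ≡ 3 and 1633 ≡ 1 (mod 4), so (115/1633) = +(1633/115).
Reduce top mod 115: now compute (23/115).
Reciprocity: 23 ≡ 3 and 115 ≡ 3 (mod 4), so (23/115) = −(115/23).
Reduce top mod 23: now compute (0/23).
Top reduces to 0: gcd > 1, so the symbol is 0.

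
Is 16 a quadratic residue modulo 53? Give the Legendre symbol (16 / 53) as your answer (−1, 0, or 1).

1

Euler's criterion: (16/53) ≡ 16^26 (mod 53).
16^2 ≡ 44 (mod 53)
16^4 ≡ 28 (mod 53)
16^8 ≡ 42 (mod 53)
16^16 ≡ 15 (mod 53)
16^26 = 16^(16+8+2) ≡ 1 (mod 53).
Result is 1, so (16/53) = 1.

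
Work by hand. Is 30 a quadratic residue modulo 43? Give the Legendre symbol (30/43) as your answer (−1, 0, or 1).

-1

Euler's criterion: (30/43) ≡ 30^21 (mod 43).
30^2 ≡ 40 (mod 43)
30^4 ≡ 9 (mod 43)
30^8 ≡ 38 (mod 43)
30^16 ≡ 25 (mod 43)
30^21 = 30^(16+4+1) ≡ 42 (mod 43).
Result is 42 ≡ −1, so (30/43) = −1.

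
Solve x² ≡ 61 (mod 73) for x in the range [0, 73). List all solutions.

73 ≡ 1 (mod 4), so we find a root by search.
Trying successive values, 34² = 1156 ≡ 61 (mod 73). The other root is 73 − 34 = 39.

34, 39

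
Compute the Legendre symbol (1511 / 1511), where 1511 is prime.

First reduce: 1511 ≡ 0 (mod 1511).
Top reduces to 0: gcd > 1, so the symbol is 0.

0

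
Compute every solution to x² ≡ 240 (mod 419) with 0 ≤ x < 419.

Since 419 ≡ 3 (mod 4), a square root of 240 is 240^((419+1)/4) = 240^105 mod 419.
Repeated squaring: 240^2≡197, 240^4≡261, 240^8≡243, 240^16≡389, 240^32≡62, 240^64≡73 (mod 419).
240^105 = 240^(64+32+8+1) ≡ 147 (mod 419).
Check: 147² = 21609 ≡ 240 (mod 419). The two roots are 147 and 272.

147, 272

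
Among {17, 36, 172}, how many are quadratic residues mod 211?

2

(17/211) = -1 → non-residue.
(36/211) = +1 → QR.
(172/211) = +1 → QR.
Total quadratic residues among the 3: 2.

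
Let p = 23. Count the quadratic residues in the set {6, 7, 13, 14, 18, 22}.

(6/23) = +1 → QR.
(7/23) = -1 → non-residue.
(13/23) = +1 → QR.
(14/23) = -1 → non-residue.
(18/23) = +1 → QR.
(22/23) = -1 → non-residue.
Total quadratic residues among the 6: 3.

3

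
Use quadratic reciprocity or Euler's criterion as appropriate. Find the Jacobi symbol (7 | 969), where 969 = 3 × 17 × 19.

Reciprocity: 7 ≡ 3 and 969 ≡ 1 (mod 4), so (7/969) = +(969/7).
Reduce top mod 7: now compute (3/7).
Reciprocity: 3 ≡ 3 and 7 ≡ 3 (mod 4), so (3/7) = −(7/3).
Reduce top mod 3: now compute (1/3).
Reached (1/3) = 1. Collecting the sign flips along the way, the symbol is -1.

-1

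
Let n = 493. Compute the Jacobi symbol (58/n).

Pull out 2: since 493 ≡ 5 (mod 8), (2/493) = -1.
Reciprocity: 29 ≡ 1 and 493 ≡ 1 (mod 4), so (29/493) = +(493/29).
Reduce top mod 29: now compute (0/29).
Top reduces to 0: gcd > 1, so the symbol is 0.

0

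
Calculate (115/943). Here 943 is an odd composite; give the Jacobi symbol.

Reciprocity: 115 ≡ 3 and 943 ≡ 3 (mod 4), so (115/943) = −(943/115).
Reduce top mod 115: now compute (23/115).
Reciprocity: 23 ≡ 3 and 115 ≡ 3 (mod 4), so (23/115) = −(115/23).
Reduce top mod 23: now compute (0/23).
Top reduces to 0: gcd > 1, so the symbol is 0.

0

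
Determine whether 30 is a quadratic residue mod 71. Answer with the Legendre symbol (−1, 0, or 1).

Pull out 2: since 71 ≡ 7 (mod 8), (2/71) = +1.
Reciprocity: 15 ≡ 3 and 71 ≡ 3 (mod 4), so (15/71) = −(71/15).
Reduce top mod 15: now compute (11/15).
Reciprocity: 11 ≡ 3 and 15 ≡ 3 (mod 4), so (11/15) = −(15/11).
Reduce top mod 11: now compute (4/11).
Pull out 2^2: since 11 ≡ 3 (mod 8), (2/11) = -1, so (2/11)^2 = +1.
Reached (1/11) = 1. Collecting the sign flips along the way, the symbol is +1.

1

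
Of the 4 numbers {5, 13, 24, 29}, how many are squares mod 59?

(5/59) = +1 → QR.
(13/59) = -1 → non-residue.
(24/59) = -1 → non-residue.
(29/59) = +1 → QR.
Total quadratic residues among the 4: 2.

2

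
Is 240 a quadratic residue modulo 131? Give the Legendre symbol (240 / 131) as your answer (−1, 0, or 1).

First reduce: 240 ≡ 109 (mod 131).
Reciprocity: 109 ≡ 1 and 131 ≡ 3 (mod 4), so (109/131) = +(131/109).
Reduce top mod 109: now compute (22/109).
Pull out 2: since 109 ≡ 5 (mod 8), (2/109) = -1.
Reciprocity: 11 ≡ 3 and 109 ≡ 1 (mod 4), so (11/109) = +(109/11).
Reduce top mod 11: now compute (10/11).
Pull out 2: since 11 ≡ 3 (mod 8), (2/11) = -1.
Reciprocity: 5 ≡ 1 and 11 ≡ 3 (mod 4), so (5/11) = +(11/5).
Reduce top mod 5: now compute (1/5).
Reached (1/5) = 1. Collecting the sign flips along the way, the symbol is +1.

1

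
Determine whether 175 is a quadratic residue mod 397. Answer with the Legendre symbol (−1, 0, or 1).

Euler's criterion: (175/397) ≡ 175^198 (mod 397).
175^2 ≡ 56 (mod 397)
175^4 ≡ 357 (mod 397)
175^8 ≡ 12 (mod 397)
175^16 ≡ 144 (mod 397)
175^32 ≡ 92 (mod 397)
175^64 ≡ 127 (mod 397)
175^128 ≡ 249 (mod 397)
175^198 = 175^(128+64+4+2) ≡ 396 (mod 397).
Result is 396 ≡ −1, so (175/397) = −1.

-1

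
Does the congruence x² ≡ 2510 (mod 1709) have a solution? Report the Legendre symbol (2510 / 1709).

1

First reduce: 2510 ≡ 801 (mod 1709).
Reciprocity: 801 ≡ 1 and 1709 ≡ 1 (mod 4), so (801/1709) = +(1709/801).
Reduce top mod 801: now compute (107/801).
Reciprocity: 107 ≡ 3 and 801 ≡ 1 (mod 4), so (107/801) = +(801/107).
Reduce top mod 107: now compute (52/107).
Pull out 2^2: since 107 ≡ 3 (mod 8), (2/107) = -1, so (2/107)^2 = +1.
Reciprocity: 13 ≡ 1 and 107 ≡ 3 (mod 4), so (13/107) = +(107/13).
Reduce top mod 13: now compute (3/13).
Reciprocity: 3 ≡ 3 and 13 ≡ 1 (mod 4), so (3/13) = +(13/3).
Reduce top mod 3: now compute (1/3).
Reached (1/3) = 1. Collecting the sign flips along the way, the symbol is +1.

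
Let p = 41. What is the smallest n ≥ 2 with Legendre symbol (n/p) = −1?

(2/41) = +1, so 2 is a residue.
(3/41) = −1, so 3 is the smallest positive non-residue mod 41.

3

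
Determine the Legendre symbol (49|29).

First reduce: 49 ≡ 20 (mod 29).
Pull out 2^2: since 29 ≡ 5 (mod 8), (2/29) = -1, so (2/29)^2 = +1.
Reciprocity: 5 ≡ 1 and 29 ≡ 1 (mod 4), so (5/29) = +(29/5).
Reduce top mod 5: now compute (4/5).
Pull out 2^2: since 5 ≡ 5 (mod 8), (2/5) = -1, so (2/5)^2 = +1.
Reached (1/5) = 1. Collecting the sign flips along the way, the symbol is +1.

1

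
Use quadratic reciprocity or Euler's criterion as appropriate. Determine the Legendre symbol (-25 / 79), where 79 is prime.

Euler's criterion: (-25/79) ≡ 54^39 (mod 79).
54^2 ≡ 72 (mod 79)
54^4 ≡ 49 (mod 79)
54^8 ≡ 31 (mod 79)
54^16 ≡ 13 (mod 79)
54^32 ≡ 11 (mod 79)
54^39 = 54^(32+4+2+1) ≡ 78 (mod 79).
Result is 78 ≡ −1, so (-25/79) = −1.

-1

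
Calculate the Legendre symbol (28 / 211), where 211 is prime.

-1

Euler's criterion: (28/211) ≡ 28^105 (mod 211).
28^2 ≡ 151 (mod 211)
28^4 ≡ 13 (mod 211)
28^8 ≡ 169 (mod 211)
28^16 ≡ 76 (mod 211)
28^32 ≡ 79 (mod 211)
28^64 ≡ 122 (mod 211)
28^105 = 28^(64+32+8+1) ≡ 210 (mod 211).
Result is 210 ≡ −1, so (28/211) = −1.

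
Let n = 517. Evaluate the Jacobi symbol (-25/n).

1

First reduce: -25 ≡ 492 (mod 517).
Pull out 2^2: since 517 ≡ 5 (mod 8), (2/517) = -1, so (2/517)^2 = +1.
Reciprocity: 123 ≡ 3 and 517 ≡ 1 (mod 4), so (123/517) = +(517/123).
Reduce top mod 123: now compute (25/123).
Reciprocity: 25 ≡ 1 and 123 ≡ 3 (mod 4), so (25/123) = +(123/25).
Reduce top mod 25: now compute (23/25).
Reciprocity: 23 ≡ 3 and 25 ≡ 1 (mod 4), so (23/25) = +(25/23).
Reduce top mod 23: now compute (2/23).
Pull out 2: since 23 ≡ 7 (mod 8), (2/23) = +1.
Reached (1/23) = 1. Collecting the sign flips along the way, the symbol is +1.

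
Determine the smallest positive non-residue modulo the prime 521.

(2/521) = +1, so 2 is a residue.
(3/521) = −1, so 3 is the smallest positive non-residue mod 521.

3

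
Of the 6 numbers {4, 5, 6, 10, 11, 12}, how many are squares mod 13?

(4/13) = +1 → QR.
(5/13) = -1 → non-residue.
(6/13) = -1 → non-residue.
(10/13) = +1 → QR.
(11/13) = -1 → non-residue.
(12/13) = +1 → QR.
Total quadratic residues among the 6: 3.

3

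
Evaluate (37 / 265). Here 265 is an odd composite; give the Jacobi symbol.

-1

Reciprocity: 37 ≡ 1 and 265 ≡ 1 (mod 4), so (37/265) = +(265/37).
Reduce top mod 37: now compute (6/37).
Pull out 2: since 37 ≡ 5 (mod 8), (2/37) = -1.
Reciprocity: 3 ≡ 3 and 37 ≡ 1 (mod 4), so (3/37) = +(37/3).
Reduce top mod 3: now compute (1/3).
Reached (1/3) = 1. Collecting the sign flips along the way, the symbol is -1.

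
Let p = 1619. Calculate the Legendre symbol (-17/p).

First reduce: -17 ≡ 1602 (mod 1619).
Pull out 2: since 1619 ≡ 3 (mod 8), (2/1619) = -1.
Reciprocity: 801 ≡ 1 and 1619 ≡ 3 (mod 4), so (801/1619) = +(1619/801).
Reduce top mod 801: now compute (17/801).
Reciprocity: 17 ≡ 1 and 801 ≡ 1 (mod 4), so (17/801) = +(801/17).
Reduce top mod 17: now compute (2/17).
Pull out 2: since 17 ≡ 1 (mod 8), (2/17) = +1.
Reached (1/17) = 1. Collecting the sign flips along the way, the symbol is -1.

-1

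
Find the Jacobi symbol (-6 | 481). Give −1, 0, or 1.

1

First reduce: -6 ≡ 475 (mod 481).
Reciprocity: 475 ≡ 3 and 481 ≡ 1 (mod 4), so (475/481) = +(481/475).
Reduce top mod 475: now compute (6/475).
Pull out 2: since 475 ≡ 3 (mod 8), (2/475) = -1.
Reciprocity: 3 ≡ 3 and 475 ≡ 3 (mod 4), so (3/475) = −(475/3).
Reduce top mod 3: now compute (1/3).
Reached (1/3) = 1. Collecting the sign flips along the way, the symbol is +1.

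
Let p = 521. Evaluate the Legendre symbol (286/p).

1

Pull out 2: since 521 ≡ 1 (mod 8), (2/521) = +1.
Reciprocity: 143 ≡ 3 and 521 ≡ 1 (mod 4), so (143/521) = +(521/143).
Reduce top mod 143: now compute (92/143).
Pull out 2^2: since 143 ≡ 7 (mod 8), (2/143) = +1, so (2/143)^2 = +1.
Reciprocity: 23 ≡ 3 and 143 ≡ 3 (mod 4), so (23/143) = −(143/23).
Reduce top mod 23: now compute (5/23).
Reciprocity: 5 ≡ 1 and 23 ≡ 3 (mod 4), so (5/23) = +(23/5).
Reduce top mod 5: now compute (3/5).
Reciprocity: 3 ≡ 3 and 5 ≡ 1 (mod 4), so (3/5) = +(5/3).
Reduce top mod 3: now compute (2/3).
Pull out 2: since 3 ≡ 3 (mod 8), (2/3) = -1.
Reached (1/3) = 1. Collecting the sign flips along the way, the symbol is +1.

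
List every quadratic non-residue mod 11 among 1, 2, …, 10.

Square k = 1,…,5 (k and 11−k give the same square):
1²=1, 2²=4, 3²=9, 4²≡5, 5²≡3 (mod 11).
The residues are {1, 3, 4, 5, 9}; the non-residues are the remaining 5 nonzero classes.

2 6 7 8 10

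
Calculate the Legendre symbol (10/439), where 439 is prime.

1

Euler's criterion: (10/439) ≡ 10^219 (mod 439).
10^2 ≡ 100 (mod 439)
10^4 ≡ 342 (mod 439)
10^8 ≡ 190 (mod 439)
10^16 ≡ 102 (mod 439)
10^32 ≡ 307 (mod 439)
10^64 ≡ 303 (mod 439)
10^128 ≡ 58 (mod 439)
10^219 = 10^(128+64+16+8+2+1) ≡ 1 (mod 439).
Result is 1, so (10/439) = 1.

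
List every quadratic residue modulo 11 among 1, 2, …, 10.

1,3,4,5,9

Square k = 1,…,5 (k and 11−k give the same square):
1²=1, 2²=4, 3²=9, 4²≡5, 5²≡3 (mod 11).
So the quadratic residues mod 11 are {1, 3, 4, 5, 9}.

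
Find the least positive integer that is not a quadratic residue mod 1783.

(2/1783) = +1, so 2 is a residue.
(3/1783) = −1, so 3 is the smallest positive non-residue mod 1783.

3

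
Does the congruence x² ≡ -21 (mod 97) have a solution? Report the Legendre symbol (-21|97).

First reduce: -21 ≡ 76 (mod 97).
Pull out 2^2: since 97 ≡ 1 (mod 8), (2/97) = +1, so (2/97)^2 = +1.
Reciprocity: 19 ≡ 3 and 97 ≡ 1 (mod 4), so (19/97) = +(97/19).
Reduce top mod 19: now compute (2/19).
Pull out 2: since 19 ≡ 3 (mod 8), (2/19) = -1.
Reached (1/19) = 1. Collecting the sign flips along the way, the symbol is -1.

-1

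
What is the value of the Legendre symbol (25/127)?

1

Euler's criterion: (25/127) ≡ 25^63 (mod 127).
25^2 ≡ 117 (mod 127)
25^4 ≡ 100 (mod 127)
25^8 ≡ 94 (mod 127)
25^16 ≡ 73 (mod 127)
25^32 ≡ 122 (mod 127)
25^63 = 25^(32+16+8+4+2+1) ≡ 1 (mod 127).
Result is 1, so (25/127) = 1.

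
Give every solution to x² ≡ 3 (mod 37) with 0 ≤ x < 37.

15, 22

37 ≡ 1 (mod 4), so we find a root by search.
Trying successive values, 15² = 225 ≡ 3 (mod 37). The other root is 37 − 15 = 22.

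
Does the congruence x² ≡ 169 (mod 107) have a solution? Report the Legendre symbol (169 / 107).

First reduce: 169 ≡ 62 (mod 107).
Pull out 2: since 107 ≡ 3 (mod 8), (2/107) = -1.
Reciprocity: 31 ≡ 3 and 107 ≡ 3 (mod 4), so (31/107) = −(107/31).
Reduce top mod 31: now compute (14/31).
Pull out 2: since 31 ≡ 7 (mod 8), (2/31) = +1.
Reciprocity: 7 ≡ 3 and 31 ≡ 3 (mod 4), so (7/31) = −(31/7).
Reduce top mod 7: now compute (3/7).
Reciprocity: 3 ≡ 3 and 7 ≡ 3 (mod 4), so (3/7) = −(7/3).
Reduce top mod 3: now compute (1/3).
Reached (1/3) = 1. Collecting the sign flips along the way, the symbol is +1.

1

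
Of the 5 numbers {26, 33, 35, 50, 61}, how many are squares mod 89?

(26/89) = -1 → non-residue.
(33/89) = -1 → non-residue.
(35/89) = -1 → non-residue.
(50/89) = +1 → QR.
(61/89) = -1 → non-residue.
Total quadratic residues among the 5: 1.

1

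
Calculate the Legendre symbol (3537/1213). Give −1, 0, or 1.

First reduce: 3537 ≡ 1111 (mod 1213).
Reciprocity: 1111 ≡ 3 and 1213 ≡ 1 (mod 4), so (1111/1213) = +(1213/1111).
Reduce top mod 1111: now compute (102/1111).
Pull out 2: since 1111 ≡ 7 (mod 8), (2/1111) = +1.
Reciprocity: 51 ≡ 3 and 1111 ≡ 3 (mod 4), so (51/1111) = −(1111/51).
Reduce top mod 51: now compute (40/51).
Pull out 2^3: since 51 ≡ 3 (mod 8), (2/51) = -1, so (2/51)^3 = -1.
Reciprocity: 5 ≡ 1 and 51 ≡ 3 (mod 4), so (5/51) = +(51/5).
Reduce top mod 5: now compute (1/5).
Reached (1/5) = 1. Collecting the sign flips along the way, the symbol is +1.

1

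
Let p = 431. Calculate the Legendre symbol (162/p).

1

Pull out 2: since 431 ≡ 7 (mod 8), (2/431) = +1.
Reciprocity: 81 ≡ 1 and 431 ≡ 3 (mod 4), so (81/431) = +(431/81).
Reduce top mod 81: now compute (26/81).
Pull out 2: since 81 ≡ 1 (mod 8), (2/81) = +1.
Reciprocity: 13 ≡ 1 and 81 ≡ 1 (mod 4), so (13/81) = +(81/13).
Reduce top mod 13: now compute (3/13).
Reciprocity: 3 ≡ 3 and 13 ≡ 1 (mod 4), so (3/13) = +(13/3).
Reduce top mod 3: now compute (1/3).
Reached (1/3) = 1. Collecting the sign flips along the way, the symbol is +1.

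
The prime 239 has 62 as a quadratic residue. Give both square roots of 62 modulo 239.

Since 239 ≡ 3 (mod 4), a square root of 62 is 62^((239+1)/4) = 62^60 mod 239.
Repeated squaring: 62^2≡20, 62^4≡161, 62^8≡109, 62^16≡170, 62^32≡220 (mod 239).
62^60 = 62^(32+16+8+4) ≡ 121 (mod 239).
Check: 121² = 14641 ≡ 62 (mod 239). The two roots are 118 and 121.

118, 121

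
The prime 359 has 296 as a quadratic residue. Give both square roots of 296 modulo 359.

Since 359 ≡ 3 (mod 4), a square root of 296 is 296^((359+1)/4) = 296^90 mod 359.
Repeated squaring: 296^2≡20, 296^4≡41, 296^8≡245, 296^16≡72, 296^32≡158, 296^64≡193 (mod 359).
296^90 = 296^(64+16+8+2) ≡ 306 (mod 359).
Check: 306² = 93636 ≡ 296 (mod 359). The two roots are 53 and 306.

53, 306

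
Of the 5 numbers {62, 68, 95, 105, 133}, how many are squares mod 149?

3

(62/149) = -1 → non-residue.
(68/149) = +1 → QR.
(95/149) = +1 → QR.
(105/149) = -1 → non-residue.
(133/149) = +1 → QR.
Total quadratic residues among the 5: 3.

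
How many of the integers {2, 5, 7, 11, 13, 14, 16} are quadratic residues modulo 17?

(2/17) = +1 → QR.
(5/17) = -1 → non-residue.
(7/17) = -1 → non-residue.
(11/17) = -1 → non-residue.
(13/17) = +1 → QR.
(14/17) = -1 → non-residue.
(16/17) = +1 → QR.
Total quadratic residues among the 7: 3.

3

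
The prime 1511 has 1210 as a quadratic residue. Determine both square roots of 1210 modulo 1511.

Since 1511 ≡ 3 (mod 4), a square root of 1210 is 1210^((1511+1)/4) = 1210^378 mod 1511.
Repeated squaring: 1210^2≡1452, 1210^4≡459, 1210^8≡652, 1210^16≡513, 1210^32≡255, 1210^64≡52, 1210^128≡1193, 1210^256≡1398 (mod 1511).
1210^378 = 1210^(256+64+32+16+8+2) ≡ 1082 (mod 1511).
Check: 1082² = 1170724 ≡ 1210 (mod 1511). The two roots are 429 and 1082.

429, 1082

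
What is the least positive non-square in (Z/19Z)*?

(2/19) = −1, so 2 is the smallest positive non-residue mod 19.

2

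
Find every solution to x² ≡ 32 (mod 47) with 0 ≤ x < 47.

Since 47 ≡ 3 (mod 4), a square root of 32 is 32^((47+1)/4) = 32^12 mod 47.
Repeated squaring: 32^2≡37, 32^4≡6, 32^8≡36 (mod 47).
32^12 = 32^(8+4) ≡ 28 (mod 47).
Check: 28² = 784 ≡ 32 (mod 47). The two roots are 19 and 28.

19, 28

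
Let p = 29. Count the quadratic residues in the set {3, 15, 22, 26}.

(3/29) = -1 → non-residue.
(15/29) = -1 → non-residue.
(22/29) = +1 → QR.
(26/29) = -1 → non-residue.
Total quadratic residues among the 4: 1.

1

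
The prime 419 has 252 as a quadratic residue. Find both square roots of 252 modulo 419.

Since 419 ≡ 3 (mod 4), a square root of 252 is 252^((419+1)/4) = 252^105 mod 419.
Repeated squaring: 252^2≡235, 252^4≡336, 252^8≡185, 252^16≡286, 252^32≡91, 252^64≡320 (mod 419).
252^105 = 252^(64+32+8+1) ≡ 154 (mod 419).
Check: 154² = 23716 ≡ 252 (mod 419). The two roots are 154 and 265.

154, 265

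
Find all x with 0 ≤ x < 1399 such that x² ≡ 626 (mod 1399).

Since 1399 ≡ 3 (mod 4), a square root of 626 is 626^((1399+1)/4) = 626^350 mod 1399.
Repeated squaring: 626^2≡156, 626^4≡553, 626^8≡827, 626^16≡1217, 626^32≡947, 626^64≡50, 626^128≡1101, 626^256≡667 (mod 1399).
626^350 = 626^(256+64+16+8+4+2) ≡ 45 (mod 1399).
Check: 45² = 2025 ≡ 626 (mod 1399). The two roots are 45 and 1354.

45, 1354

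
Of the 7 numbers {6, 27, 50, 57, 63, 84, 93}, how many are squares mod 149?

(6/149) = +1 → QR.
(27/149) = -1 → non-residue.
(50/149) = -1 → non-residue.
(57/149) = -1 → non-residue.
(63/149) = +1 → QR.
(84/149) = -1 → non-residue.
(93/149) = -1 → non-residue.
Total quadratic residues among the 7: 2.

2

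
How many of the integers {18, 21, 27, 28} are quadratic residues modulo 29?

1

(18/29) = -1 → non-residue.
(21/29) = -1 → non-residue.
(27/29) = -1 → non-residue.
(28/29) = +1 → QR.
Total quadratic residues among the 4: 1.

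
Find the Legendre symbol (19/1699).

1

Reciprocity: 19 ≡ 3 and 1699 ≡ 3 (mod 4), so (19/1699) = −(1699/19).
Reduce top mod 19: now compute (8/19).
Pull out 2^3: since 19 ≡ 3 (mod 8), (2/19) = -1, so (2/19)^3 = -1.
Reached (1/19) = 1. Collecting the sign flips along the way, the symbol is +1.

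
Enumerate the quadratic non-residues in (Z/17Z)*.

3, 5, 6, 7, 10, 11, 12, 14

Square k = 1,…,8 (k and 17−k give the same square):
1²=1, 2²=4, 3²=9, 4²=16, 5²≡8, 6²≡2, 7²≡15, 8²≡13 (mod 17).
The residues are {1, 2, 4, 8, 9, 13, 15, 16}; the non-residues are the remaining 8 nonzero classes.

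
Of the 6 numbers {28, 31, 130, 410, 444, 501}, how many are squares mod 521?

(28/521) = -1 → non-residue.
(31/521) = +1 → QR.
(130/521) = +1 → QR.
(410/521) = -1 → non-residue.
(444/521) = -1 → non-residue.
(501/521) = +1 → QR.
Total quadratic residues among the 6: 3.

3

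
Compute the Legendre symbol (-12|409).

First reduce: -12 ≡ 397 (mod 409).
Reciprocity: 397 ≡ 1 and 409 ≡ 1 (mod 4), so (397/409) = +(409/397).
Reduce top mod 397: now compute (12/397).
Pull out 2^2: since 397 ≡ 5 (mod 8), (2/397) = -1, so (2/397)^2 = +1.
Reciprocity: 3 ≡ 3 and 397 ≡ 1 (mod 4), so (3/397) = +(397/3).
Reduce top mod 3: now compute (1/3).
Reached (1/3) = 1. Collecting the sign flips along the way, the symbol is +1.

1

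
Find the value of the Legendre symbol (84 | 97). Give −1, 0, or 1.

-1

Pull out 2^2: since 97 ≡ 1 (mod 8), (2/97) = +1, so (2/97)^2 = +1.
Reciprocity: 21 ≡ 1 and 97 ≡ 1 (mod 4), so (21/97) = +(97/21).
Reduce top mod 21: now compute (13/21).
Reciprocity: 13 ≡ 1 and 21 ≡ 1 (mod 4), so (13/21) = +(21/13).
Reduce top mod 13: now compute (8/13).
Pull out 2^3: since 13 ≡ 5 (mod 8), (2/13) = -1, so (2/13)^3 = -1.
Reached (1/13) = 1. Collecting the sign flips along the way, the symbol is -1.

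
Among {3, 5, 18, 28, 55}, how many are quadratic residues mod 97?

2

(3/97) = +1 → QR.
(5/97) = -1 → non-residue.
(18/97) = +1 → QR.
(28/97) = -1 → non-residue.
(55/97) = -1 → non-residue.
Total quadratic residues among the 5: 2.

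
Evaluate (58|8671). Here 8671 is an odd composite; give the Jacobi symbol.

Pull out 2: since 8671 ≡ 7 (mod 8), (2/8671) = +1.
Reciprocity: 29 ≡ 1 and 8671 ≡ 3 (mod 4), so (29/8671) = +(8671/29).
Reduce top mod 29: now compute (0/29).
Top reduces to 0: gcd > 1, so the symbol is 0.

0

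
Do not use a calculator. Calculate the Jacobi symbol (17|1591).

-1

Reciprocity: 17 ≡ 1 and 1591 ≡ 3 (mod 4), so (17/1591) = +(1591/17).
Reduce top mod 17: now compute (10/17).
Pull out 2: since 17 ≡ 1 (mod 8), (2/17) = +1.
Reciprocity: 5 ≡ 1 and 17 ≡ 1 (mod 4), so (5/17) = +(17/5).
Reduce top mod 5: now compute (2/5).
Pull out 2: since 5 ≡ 5 (mod 8), (2/5) = -1.
Reached (1/5) = 1. Collecting the sign flips along the way, the symbol is -1.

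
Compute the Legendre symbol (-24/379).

-1

Euler's criterion: (-24/379) ≡ 355^189 (mod 379).
355^2 ≡ 197 (mod 379)
355^4 ≡ 151 (mod 379)
355^8 ≡ 61 (mod 379)
355^16 ≡ 310 (mod 379)
355^32 ≡ 213 (mod 379)
355^64 ≡ 268 (mod 379)
355^128 ≡ 193 (mod 379)
355^189 = 355^(128+32+16+8+4+1) ≡ 378 (mod 379).
Result is 378 ≡ −1, so (-24/379) = −1.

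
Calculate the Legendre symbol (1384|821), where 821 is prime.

1

First reduce: 1384 ≡ 563 (mod 821).
Reciprocity: 563 ≡ 3 and 821 ≡ 1 (mod 4), so (563/821) = +(821/563).
Reduce top mod 563: now compute (258/563).
Pull out 2: since 563 ≡ 3 (mod 8), (2/563) = -1.
Reciprocity: 129 ≡ 1 and 563 ≡ 3 (mod 4), so (129/563) = +(563/129).
Reduce top mod 129: now compute (47/129).
Reciprocity: 47 ≡ 3 and 129 ≡ 1 (mod 4), so (47/129) = +(129/47).
Reduce top mod 47: now compute (35/47).
Reciprocity: 35 ≡ 3 and 47 ≡ 3 (mod 4), so (35/47) = −(47/35).
Reduce top mod 35: now compute (12/35).
Pull out 2^2: since 35 ≡ 3 (mod 8), (2/35) = -1, so (2/35)^2 = +1.
Reciprocity: 3 ≡ 3 and 35 ≡ 3 (mod 4), so (3/35) = −(35/3).
Reduce top mod 3: now compute (2/3).
Pull out 2: since 3 ≡ 3 (mod 8), (2/3) = -1.
Reached (1/3) = 1. Collecting the sign flips along the way, the symbol is +1.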